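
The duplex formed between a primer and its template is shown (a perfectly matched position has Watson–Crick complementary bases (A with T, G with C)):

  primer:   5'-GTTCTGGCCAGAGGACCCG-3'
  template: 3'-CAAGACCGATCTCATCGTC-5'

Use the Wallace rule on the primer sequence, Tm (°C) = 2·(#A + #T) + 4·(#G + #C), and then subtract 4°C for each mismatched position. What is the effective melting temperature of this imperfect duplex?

48°C

Primer base counts: A=3, T=3, G=7, C=6 → A+T=6, G+C=13
Perfect-match Tm = 2(6) + 4(13) = 12 + 52 = 64°C
Mismatches (positions where the bases are not complementary): 4 (at positions 9, 14, 16, 18)
Effective Tm = 64 − 4×4 = 64 − 16 = 48°C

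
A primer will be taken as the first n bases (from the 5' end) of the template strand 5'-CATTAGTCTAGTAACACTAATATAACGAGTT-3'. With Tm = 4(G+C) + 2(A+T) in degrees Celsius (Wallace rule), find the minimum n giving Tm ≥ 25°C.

n = 10

First 9 bases: CATTAGTCT → Tm = 24°C (< 25°C)
First 10 bases: CATTAGTCTA → Tm = 26°C (≥ 25°C)
Each additional base adds 2°C (A/T) or 4°C (G/C), so Tm is non-decreasing in n; n = 10 is the first length to reach 25°C.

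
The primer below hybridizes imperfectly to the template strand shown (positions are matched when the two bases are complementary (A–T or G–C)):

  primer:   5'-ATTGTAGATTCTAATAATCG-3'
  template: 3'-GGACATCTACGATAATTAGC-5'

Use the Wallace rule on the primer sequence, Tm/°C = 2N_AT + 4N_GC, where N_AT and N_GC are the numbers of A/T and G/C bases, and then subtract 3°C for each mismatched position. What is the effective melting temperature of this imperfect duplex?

Primer base counts: A=7, T=8, G=3, C=2 → A+T=15, G+C=5
Perfect-match Tm = 2(15) + 4(5) = 30 + 20 = 50°C
Mismatches (positions where the bases are not complementary): 4 (at positions 1, 2, 10, 14)
Effective Tm = 50 − 4×3 = 50 − 12 = 38°C

38°C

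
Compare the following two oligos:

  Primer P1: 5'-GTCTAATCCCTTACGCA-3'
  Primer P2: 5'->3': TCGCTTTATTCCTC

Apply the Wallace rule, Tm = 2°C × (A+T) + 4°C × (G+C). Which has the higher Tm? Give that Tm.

Primer P1: A+T=9, G+C=8 → Tm = 2(9)+4(8) = 50°C
Primer P2: A+T=8, G+C=6 → Tm = 2(8)+4(6) = 40°C
50°C vs 40°C → primer P1 is higher.

Primer P1, 50°C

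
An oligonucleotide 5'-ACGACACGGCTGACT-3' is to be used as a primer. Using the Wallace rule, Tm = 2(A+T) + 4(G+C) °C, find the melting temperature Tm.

Base counts: C=5, A=4, G=4, T=2
AT pairs contribute 6, GC pairs contribute 9.
Tm = 2×6 + 4×9 = 48°C

48°C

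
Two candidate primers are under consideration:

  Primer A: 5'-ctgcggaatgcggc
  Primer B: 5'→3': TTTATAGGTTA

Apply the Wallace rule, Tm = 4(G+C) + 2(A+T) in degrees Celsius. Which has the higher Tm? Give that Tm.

Primer A, 48°C

Primer A: A+T=4, G+C=10 → Tm = 2(4)+4(10) = 48°C
Primer B: A+T=9, G+C=2 → Tm = 2(9)+4(2) = 26°C
48°C vs 26°C → primer A is higher.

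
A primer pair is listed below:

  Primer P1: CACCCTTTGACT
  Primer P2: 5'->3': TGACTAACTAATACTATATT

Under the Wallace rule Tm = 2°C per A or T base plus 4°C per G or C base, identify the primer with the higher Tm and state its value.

Primer P2, 48°C

Primer P1: A+T=6, G+C=6 → Tm = 2(6)+4(6) = 36°C
Primer P2: A+T=16, G+C=4 → Tm = 2(16)+4(4) = 48°C
36°C vs 48°C → primer P2 is higher.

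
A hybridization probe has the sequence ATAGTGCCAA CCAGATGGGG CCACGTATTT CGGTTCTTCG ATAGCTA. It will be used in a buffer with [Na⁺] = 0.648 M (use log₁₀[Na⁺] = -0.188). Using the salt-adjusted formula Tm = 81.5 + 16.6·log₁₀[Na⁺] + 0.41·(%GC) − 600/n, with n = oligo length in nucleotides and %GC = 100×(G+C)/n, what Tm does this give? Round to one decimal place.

85.7°C

Length n = 47. Scanning the sequence gives T=13, C=11, G=12, A=11.
G+C = 23, so %GC = 23/47 × 100 = 48.936%
Salt term: 16.6 × (-0.188) = -3.121
GC term: 0.41 × 48.936 = 20.064; length term: −600/47 = −12.766
Tm = 81.5 + (-3.121) + 20.064 − 12.766 = 85.677 → 85.7°C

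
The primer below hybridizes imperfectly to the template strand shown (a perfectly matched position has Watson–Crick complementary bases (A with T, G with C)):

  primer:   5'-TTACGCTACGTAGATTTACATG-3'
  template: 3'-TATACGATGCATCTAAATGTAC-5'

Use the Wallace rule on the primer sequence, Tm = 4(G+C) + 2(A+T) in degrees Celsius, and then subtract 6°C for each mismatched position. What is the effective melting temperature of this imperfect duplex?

Primer base counts: A=6, T=8, G=4, C=4 → A+T=14, G+C=8
Perfect-match Tm = 2(14) + 4(8) = 28 + 32 = 60°C
Mismatches (positions where the bases are not complementary): 2 (at positions 1, 4)
Effective Tm = 60 − 2×6 = 60 − 12 = 48°C

48°C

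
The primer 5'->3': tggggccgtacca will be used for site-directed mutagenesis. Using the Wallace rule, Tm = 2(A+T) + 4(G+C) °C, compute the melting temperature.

44°C

Counting bases: A=2, C=4, G=5, T=2
A+T = 4, G+C = 9
Tm = 2×4 + 4×9 = 44°C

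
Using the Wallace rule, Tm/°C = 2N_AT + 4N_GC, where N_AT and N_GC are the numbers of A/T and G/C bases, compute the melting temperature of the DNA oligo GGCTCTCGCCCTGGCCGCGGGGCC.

Base counts: T=3, A=0, C=11, G=10
A+T = 3, G+C = 21
Tm = 4·21 + 2·3 = 84 + 6 = 90°C

90°C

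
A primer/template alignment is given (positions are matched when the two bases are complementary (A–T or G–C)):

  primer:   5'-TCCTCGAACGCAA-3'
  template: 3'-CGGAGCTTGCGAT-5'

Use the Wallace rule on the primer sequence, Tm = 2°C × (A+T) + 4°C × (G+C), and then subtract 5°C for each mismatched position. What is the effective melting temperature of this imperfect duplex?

Primer base counts: A=4, T=2, G=2, C=5 → A+T=6, G+C=7
Perfect-match Tm = 2(6) + 4(7) = 12 + 28 = 40°C
Mismatches (positions where the bases are not complementary): 2 (at positions 1, 12)
Effective Tm = 40 − 2×5 = 40 − 10 = 30°C

30°C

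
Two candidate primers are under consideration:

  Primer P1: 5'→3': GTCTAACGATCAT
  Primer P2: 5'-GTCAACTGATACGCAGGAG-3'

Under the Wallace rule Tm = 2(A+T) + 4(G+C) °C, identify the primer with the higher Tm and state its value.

Primer P2, 58°C

Primer P1: A+T=8, G+C=5 → Tm = 2(8)+4(5) = 36°C
Primer P2: A+T=9, G+C=10 → Tm = 2(9)+4(10) = 58°C
36°C vs 58°C → primer P2 is higher.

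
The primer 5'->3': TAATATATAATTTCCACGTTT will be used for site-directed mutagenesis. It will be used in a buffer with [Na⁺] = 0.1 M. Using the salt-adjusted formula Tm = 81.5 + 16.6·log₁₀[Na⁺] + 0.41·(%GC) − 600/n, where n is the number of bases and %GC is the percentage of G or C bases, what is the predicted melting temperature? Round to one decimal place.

Length n = 21. Counting bases: A=7, G=1, T=10, C=3
G+C = 4, so %GC = 4/21 × 100 = 19.048%
Salt term: 16.6 × (-1) = -16.6
GC term: 0.41 × 19.048 = 7.81; length term: −600/21 = −28.571
Tm = 81.5 + (-16.6) + 7.81 − 28.571 = 44.139 → 44.1°C

44.1°C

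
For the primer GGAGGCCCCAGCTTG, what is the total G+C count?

11

G=6, C=5, A=2, T=2
Total G or C: 6 + 5 = 11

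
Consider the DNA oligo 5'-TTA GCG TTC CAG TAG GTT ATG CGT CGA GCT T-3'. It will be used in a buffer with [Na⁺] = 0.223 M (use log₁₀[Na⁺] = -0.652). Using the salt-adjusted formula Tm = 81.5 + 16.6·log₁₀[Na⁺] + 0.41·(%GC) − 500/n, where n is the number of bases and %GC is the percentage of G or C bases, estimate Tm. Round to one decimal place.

74.4°C

Length n = 31. Base counts: T=11, A=5, C=6, G=9
G+C = 15, so %GC = 15/31 × 100 = 48.387%
Salt term: 16.6 × (-0.652) = -10.823
GC term: 0.41 × 48.387 = 19.839; length term: −500/31 = −16.129
Tm = 81.5 + (-10.823) + 19.839 − 16.129 = 74.387 → 74.4°C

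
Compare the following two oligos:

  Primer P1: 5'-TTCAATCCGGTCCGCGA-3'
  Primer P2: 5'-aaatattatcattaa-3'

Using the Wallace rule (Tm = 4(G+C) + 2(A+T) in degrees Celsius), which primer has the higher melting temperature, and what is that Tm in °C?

Primer P1, 54°C

Primer P1: A+T=7, G+C=10 → Tm = 2(7)+4(10) = 54°C
Primer P2: A+T=14, G+C=1 → Tm = 2(14)+4(1) = 32°C
54°C vs 32°C → primer P1 is higher.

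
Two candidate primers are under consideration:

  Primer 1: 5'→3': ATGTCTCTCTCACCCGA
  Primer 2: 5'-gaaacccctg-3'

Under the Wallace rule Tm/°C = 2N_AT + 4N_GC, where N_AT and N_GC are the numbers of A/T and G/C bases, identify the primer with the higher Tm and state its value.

Primer 1, 52°C

Primer 1: A+T=8, G+C=9 → Tm = 2(8)+4(9) = 52°C
Primer 2: A+T=4, G+C=6 → Tm = 2(4)+4(6) = 32°C
52°C vs 32°C → primer 1 is higher.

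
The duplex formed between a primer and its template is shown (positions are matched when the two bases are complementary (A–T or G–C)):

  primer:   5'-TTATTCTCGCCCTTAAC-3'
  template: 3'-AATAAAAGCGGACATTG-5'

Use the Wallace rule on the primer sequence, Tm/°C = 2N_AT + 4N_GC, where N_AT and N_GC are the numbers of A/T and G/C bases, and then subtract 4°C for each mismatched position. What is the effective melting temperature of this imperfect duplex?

Primer base counts: A=3, T=7, G=1, C=6 → A+T=10, G+C=7
Perfect-match Tm = 2(10) + 4(7) = 20 + 28 = 48°C
Mismatches (positions where the bases are not complementary): 3 (at positions 6, 12, 13)
Effective Tm = 48 − 3×4 = 48 − 12 = 36°C

36°C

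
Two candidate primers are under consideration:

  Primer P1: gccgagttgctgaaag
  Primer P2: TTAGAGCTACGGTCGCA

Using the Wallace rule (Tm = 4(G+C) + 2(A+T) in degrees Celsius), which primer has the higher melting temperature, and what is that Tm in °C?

Primer P1: A+T=7, G+C=9 → Tm = 2(7)+4(9) = 50°C
Primer P2: A+T=8, G+C=9 → Tm = 2(8)+4(9) = 52°C
50°C vs 52°C → primer P2 is higher.

Primer P2, 52°C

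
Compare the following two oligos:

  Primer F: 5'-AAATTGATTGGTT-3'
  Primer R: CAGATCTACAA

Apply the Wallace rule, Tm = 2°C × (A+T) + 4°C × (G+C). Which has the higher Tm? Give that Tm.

Primer F: A+T=10, G+C=3 → Tm = 2(10)+4(3) = 32°C
Primer R: A+T=7, G+C=4 → Tm = 2(7)+4(4) = 30°C
32°C vs 30°C → primer F is higher.

Primer F, 32°C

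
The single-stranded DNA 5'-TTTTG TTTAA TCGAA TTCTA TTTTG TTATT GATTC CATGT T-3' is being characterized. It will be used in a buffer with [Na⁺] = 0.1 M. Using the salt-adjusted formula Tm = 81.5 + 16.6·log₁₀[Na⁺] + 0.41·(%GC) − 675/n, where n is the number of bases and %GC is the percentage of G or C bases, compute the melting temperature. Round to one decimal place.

57.4°C

Length n = 41. Scanning the sequence gives A=8, T=24, C=4, G=5.
G+C = 9, so %GC = 9/41 × 100 = 21.951%
Salt term: 16.6 × (-1) = -16.6
GC term: 0.41 × 21.951 = 9; length term: −675/41 = −16.463
Tm = 81.5 + (-16.6) + 9 − 16.463 = 57.437 → 57.4°C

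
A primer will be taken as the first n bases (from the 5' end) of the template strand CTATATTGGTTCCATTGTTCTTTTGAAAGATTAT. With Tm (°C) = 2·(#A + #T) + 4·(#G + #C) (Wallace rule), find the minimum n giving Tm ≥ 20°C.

n = 8

First 7 bases: CTATATT → Tm = 16°C (< 20°C)
First 8 bases: CTATATTG → Tm = 20°C (≥ 20°C)
Since every base adds ≥2°C, Tm only increases with n, so the threshold is first crossed at n = 8.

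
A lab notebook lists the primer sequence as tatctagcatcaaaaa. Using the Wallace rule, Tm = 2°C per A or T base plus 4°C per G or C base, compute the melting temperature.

A=8, T=4, C=3, G=1
AT pairs contribute 12, GC pairs contribute 4.
Tm = 4·4 + 2·12 = 16 + 24 = 40°C

40°C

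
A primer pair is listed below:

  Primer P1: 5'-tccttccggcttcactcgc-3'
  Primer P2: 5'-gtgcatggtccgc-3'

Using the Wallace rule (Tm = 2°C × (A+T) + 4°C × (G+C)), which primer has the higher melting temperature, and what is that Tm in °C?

Primer P1, 62°C

Primer P1: A+T=7, G+C=12 → Tm = 2(7)+4(12) = 62°C
Primer P2: A+T=4, G+C=9 → Tm = 2(4)+4(9) = 44°C
62°C vs 44°C → primer P1 is higher.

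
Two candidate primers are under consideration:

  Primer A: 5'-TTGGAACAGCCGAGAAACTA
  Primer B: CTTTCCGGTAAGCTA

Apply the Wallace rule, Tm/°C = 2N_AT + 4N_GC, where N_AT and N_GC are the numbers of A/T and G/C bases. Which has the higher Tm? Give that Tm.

Primer A: A+T=11, G+C=9 → Tm = 2(11)+4(9) = 58°C
Primer B: A+T=8, G+C=7 → Tm = 2(8)+4(7) = 44°C
58°C vs 44°C → primer A is higher.

Primer A, 58°C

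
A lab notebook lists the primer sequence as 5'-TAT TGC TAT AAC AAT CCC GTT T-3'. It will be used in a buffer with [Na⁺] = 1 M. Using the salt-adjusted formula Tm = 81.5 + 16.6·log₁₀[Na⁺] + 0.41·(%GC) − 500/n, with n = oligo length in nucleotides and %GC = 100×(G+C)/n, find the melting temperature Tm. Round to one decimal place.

Length n = 22. Scanning the sequence gives A=6, C=5, T=9, G=2.
G+C = 7, so %GC = 7/22 × 100 = 31.818%
Salt term: 16.6 × (0) = 0
GC term: 0.41 × 31.818 = 13.045; length term: −500/22 = −22.727
Tm = 81.5 + (0) + 13.045 − 22.727 = 71.818 → 71.8°C

71.8°C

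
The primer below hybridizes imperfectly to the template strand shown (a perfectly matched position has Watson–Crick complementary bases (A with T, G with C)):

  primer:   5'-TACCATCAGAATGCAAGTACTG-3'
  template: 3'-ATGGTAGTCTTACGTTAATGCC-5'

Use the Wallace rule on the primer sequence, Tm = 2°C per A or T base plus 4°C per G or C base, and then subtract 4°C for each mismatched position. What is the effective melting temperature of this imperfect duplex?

Primer base counts: A=8, T=5, G=4, C=5 → A+T=13, G+C=9
Perfect-match Tm = 2(13) + 4(9) = 26 + 36 = 62°C
Mismatches (positions where the bases are not complementary): 2 (at positions 17, 21)
Effective Tm = 62 − 2×4 = 62 − 8 = 54°C

54°C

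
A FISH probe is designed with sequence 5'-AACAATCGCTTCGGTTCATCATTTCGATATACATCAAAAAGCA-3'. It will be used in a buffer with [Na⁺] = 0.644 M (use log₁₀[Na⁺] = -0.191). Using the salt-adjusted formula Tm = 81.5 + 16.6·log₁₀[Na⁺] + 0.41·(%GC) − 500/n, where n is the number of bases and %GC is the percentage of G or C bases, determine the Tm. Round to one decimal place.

Length n = 43. G=5, A=16, T=12, C=10
G+C = 15, so %GC = 15/43 × 100 = 34.884%
Salt term: 16.6 × (-0.191) = -3.171
GC term: 0.41 × 34.884 = 14.302; length term: −500/43 = −11.628
Tm = 81.5 + (-3.171) + 14.302 − 11.628 = 81.003 → 81.0°C

81.0°C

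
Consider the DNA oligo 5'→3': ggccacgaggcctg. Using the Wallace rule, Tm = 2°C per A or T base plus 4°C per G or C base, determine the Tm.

Scanning the sequence gives T=1, G=6, C=5, A=2.
So N_AT = 3 and N_GC = 11.
Tm = 4·11 + 2·3 = 44 + 6 = 50°C

50°C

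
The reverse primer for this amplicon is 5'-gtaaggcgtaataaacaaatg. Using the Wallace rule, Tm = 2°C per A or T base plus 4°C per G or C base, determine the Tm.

56°C

G=5, C=2, T=4, A=10
A+T = 14, G+C = 7
Tm = 4·7 + 2·14 = 28 + 28 = 56°C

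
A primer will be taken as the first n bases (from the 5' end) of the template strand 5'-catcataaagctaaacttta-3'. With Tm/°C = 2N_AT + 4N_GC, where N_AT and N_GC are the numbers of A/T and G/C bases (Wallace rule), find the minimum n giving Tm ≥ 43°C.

n = 17

First 16 bases: CATCATAAAGCTAAAC → Tm = 42°C (< 43°C)
First 17 bases: CATCATAAAGCTAAACT → Tm = 44°C (≥ 43°C)
Each additional base adds 2°C (A/T) or 4°C (G/C), so Tm is non-decreasing in n; n = 17 is the first length to reach 43°C.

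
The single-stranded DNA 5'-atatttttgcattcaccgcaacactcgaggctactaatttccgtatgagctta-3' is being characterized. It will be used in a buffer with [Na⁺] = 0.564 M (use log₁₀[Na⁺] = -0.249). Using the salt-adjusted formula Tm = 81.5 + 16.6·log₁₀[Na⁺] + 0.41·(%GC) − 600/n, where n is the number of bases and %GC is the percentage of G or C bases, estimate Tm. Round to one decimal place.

Length n = 53. Base counts: T=18, A=14, C=13, G=8
G+C = 21, so %GC = 21/53 × 100 = 39.623%
Salt term: 16.6 × (-0.249) = -4.133
GC term: 0.41 × 39.623 = 16.245; length term: −600/53 = −11.321
Tm = 81.5 + (-4.133) + 16.245 − 11.321 = 82.291 → 82.3°C

82.3°C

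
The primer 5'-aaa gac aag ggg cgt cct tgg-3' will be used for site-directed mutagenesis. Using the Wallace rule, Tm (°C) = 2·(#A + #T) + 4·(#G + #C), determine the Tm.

Scanning the sequence gives T=3, G=8, A=6, C=4.
So N_AT = 9 and N_GC = 12.
Tm = 2×9 + 4×12 = 66°C

66°C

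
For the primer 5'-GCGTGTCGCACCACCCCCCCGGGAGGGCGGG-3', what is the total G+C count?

C=13, G=13, A=3, T=2
G+C = 13 + 13 = 26

26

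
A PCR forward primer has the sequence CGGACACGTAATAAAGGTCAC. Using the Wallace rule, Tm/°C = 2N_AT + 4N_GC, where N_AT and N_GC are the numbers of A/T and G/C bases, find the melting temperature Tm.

62°C

T=3, C=5, A=8, G=5
So N_AT = 11 and N_GC = 10.
Tm = 2×11 + 4×10 = 62°C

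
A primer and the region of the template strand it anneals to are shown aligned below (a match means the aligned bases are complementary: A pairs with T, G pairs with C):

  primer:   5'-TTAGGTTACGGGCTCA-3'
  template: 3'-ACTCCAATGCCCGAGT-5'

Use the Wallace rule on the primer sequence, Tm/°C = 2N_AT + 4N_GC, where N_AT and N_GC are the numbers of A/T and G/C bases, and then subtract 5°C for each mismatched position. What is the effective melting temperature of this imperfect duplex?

43°C

Primer base counts: A=3, T=5, G=5, C=3 → A+T=8, G+C=8
Perfect-match Tm = 2(8) + 4(8) = 16 + 32 = 48°C
Mismatches (positions where the bases are not complementary): 1 (at position 2)
Effective Tm = 48 − 1×5 = 48 − 5 = 43°C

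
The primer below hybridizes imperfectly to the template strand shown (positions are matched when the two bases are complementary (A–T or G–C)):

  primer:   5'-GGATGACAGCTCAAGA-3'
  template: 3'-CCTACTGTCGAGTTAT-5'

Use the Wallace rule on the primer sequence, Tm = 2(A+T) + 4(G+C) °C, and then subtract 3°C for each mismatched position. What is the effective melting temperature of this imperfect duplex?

45°C

Primer base counts: A=6, T=2, G=5, C=3 → A+T=8, G+C=8
Perfect-match Tm = 2(8) + 4(8) = 16 + 32 = 48°C
Mismatches (positions where the bases are not complementary): 1 (at position 15)
Effective Tm = 48 − 1×3 = 48 − 3 = 45°C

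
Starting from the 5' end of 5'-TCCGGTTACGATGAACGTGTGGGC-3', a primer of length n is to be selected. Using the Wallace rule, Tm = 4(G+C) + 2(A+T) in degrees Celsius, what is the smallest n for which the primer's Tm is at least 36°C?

First 11 bases: TCCGGTTACGA → Tm = 34°C (< 36°C)
First 12 bases: TCCGGTTACGAT → Tm = 36°C (≥ 36°C)
Since every base adds ≥2°C, Tm only increases with n, so the threshold is first crossed at n = 12.

n = 12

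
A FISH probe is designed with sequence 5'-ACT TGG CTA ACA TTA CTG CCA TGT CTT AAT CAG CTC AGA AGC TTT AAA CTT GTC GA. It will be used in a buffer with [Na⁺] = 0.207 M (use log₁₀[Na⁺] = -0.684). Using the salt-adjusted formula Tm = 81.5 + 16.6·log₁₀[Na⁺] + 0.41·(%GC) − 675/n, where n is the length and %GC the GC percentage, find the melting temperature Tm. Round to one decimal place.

Length n = 56. A=16, T=18, C=13, G=9
G+C = 22, so %GC = 22/56 × 100 = 39.286%
Salt term: 16.6 × (-0.684) = -11.354
GC term: 0.41 × 39.286 = 16.107; length term: −675/56 = −12.054
Tm = 81.5 + (-11.354) + 16.107 − 12.054 = 74.199 → 74.2°C

74.2°C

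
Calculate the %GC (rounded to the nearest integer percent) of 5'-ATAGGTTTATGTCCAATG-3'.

Counting bases: G=4, A=5, C=2, T=7
G+C = 4 + 2 = 6 out of 18 bases
%GC = 6/18 × 100 = 33.33% ≈ 33%

33%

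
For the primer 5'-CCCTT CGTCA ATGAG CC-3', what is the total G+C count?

10

Base counts: C=7, G=3, T=4, A=3
Total G or C: 3 + 7 = 10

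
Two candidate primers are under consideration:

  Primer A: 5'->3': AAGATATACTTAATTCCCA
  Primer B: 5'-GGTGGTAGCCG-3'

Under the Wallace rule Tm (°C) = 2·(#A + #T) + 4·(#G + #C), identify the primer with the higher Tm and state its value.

Primer A: A+T=14, G+C=5 → Tm = 2(14)+4(5) = 48°C
Primer B: A+T=3, G+C=8 → Tm = 2(3)+4(8) = 38°C
48°C vs 38°C → primer A is higher.

Primer A, 48°C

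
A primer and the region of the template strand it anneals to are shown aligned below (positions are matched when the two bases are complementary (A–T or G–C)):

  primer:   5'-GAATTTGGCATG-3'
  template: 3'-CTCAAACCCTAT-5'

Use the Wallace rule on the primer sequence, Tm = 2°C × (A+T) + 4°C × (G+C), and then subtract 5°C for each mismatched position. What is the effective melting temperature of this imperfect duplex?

19°C

Primer base counts: A=3, T=4, G=4, C=1 → A+T=7, G+C=5
Perfect-match Tm = 2(7) + 4(5) = 14 + 20 = 34°C
Mismatches (positions where the bases are not complementary): 3 (at positions 3, 9, 12)
Effective Tm = 34 − 3×5 = 34 − 15 = 19°C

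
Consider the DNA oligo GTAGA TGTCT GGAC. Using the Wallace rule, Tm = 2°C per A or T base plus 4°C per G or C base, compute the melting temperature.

42°C

C=2, T=4, A=3, G=5
So N_AT = 7 and N_GC = 7.
Tm = 2×7 + 4×7 = 42°C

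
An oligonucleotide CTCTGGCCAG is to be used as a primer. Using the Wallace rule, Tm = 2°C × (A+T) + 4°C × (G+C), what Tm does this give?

Scanning the sequence gives A=1, G=3, T=2, C=4.
A+T = 3, G+C = 7
Tm = 2×3 + 4×7 = 34°C

34°C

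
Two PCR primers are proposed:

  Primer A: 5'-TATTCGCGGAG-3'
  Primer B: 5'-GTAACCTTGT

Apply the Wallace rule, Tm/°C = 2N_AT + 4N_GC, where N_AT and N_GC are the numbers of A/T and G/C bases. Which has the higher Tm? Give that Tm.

Primer A, 34°C

Primer A: A+T=5, G+C=6 → Tm = 2(5)+4(6) = 34°C
Primer B: A+T=6, G+C=4 → Tm = 2(6)+4(4) = 28°C
34°C vs 28°C → primer A is higher.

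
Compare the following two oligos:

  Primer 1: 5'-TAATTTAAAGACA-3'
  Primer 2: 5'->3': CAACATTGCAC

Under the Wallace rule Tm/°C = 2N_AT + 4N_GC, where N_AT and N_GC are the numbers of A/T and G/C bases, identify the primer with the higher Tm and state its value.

Primer 1: A+T=11, G+C=2 → Tm = 2(11)+4(2) = 30°C
Primer 2: A+T=6, G+C=5 → Tm = 2(6)+4(5) = 32°C
30°C vs 32°C → primer 2 is higher.

Primer 2, 32°C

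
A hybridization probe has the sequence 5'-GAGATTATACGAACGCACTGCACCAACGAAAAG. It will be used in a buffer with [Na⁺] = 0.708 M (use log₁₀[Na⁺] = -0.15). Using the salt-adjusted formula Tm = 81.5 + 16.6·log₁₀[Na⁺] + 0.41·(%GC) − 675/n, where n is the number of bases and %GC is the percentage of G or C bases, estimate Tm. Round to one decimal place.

77.2°C

Length n = 33. Base counts: C=8, T=4, G=7, A=14
G+C = 15, so %GC = 15/33 × 100 = 45.455%
Salt term: 16.6 × (-0.15) = -2.49
GC term: 0.41 × 45.455 = 18.637; length term: −675/33 = −20.455
Tm = 81.5 + (-2.49) + 18.637 − 20.455 = 77.192 → 77.2°C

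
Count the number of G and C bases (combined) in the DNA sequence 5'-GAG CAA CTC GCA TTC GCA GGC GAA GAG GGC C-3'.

20

Counting bases: G=11, C=9, A=8, T=3
G+C = 11 + 9 = 20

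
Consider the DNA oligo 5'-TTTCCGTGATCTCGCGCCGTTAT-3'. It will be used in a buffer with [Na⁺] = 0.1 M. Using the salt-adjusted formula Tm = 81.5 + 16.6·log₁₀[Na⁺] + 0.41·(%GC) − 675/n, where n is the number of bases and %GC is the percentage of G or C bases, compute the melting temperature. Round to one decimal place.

56.9°C

Length n = 23. Scanning the sequence gives A=2, G=5, C=7, T=9.
G+C = 12, so %GC = 12/23 × 100 = 52.174%
Salt term: 16.6 × (-1) = -16.6
GC term: 0.41 × 52.174 = 21.391; length term: −675/23 = −29.348
Tm = 81.5 + (-16.6) + 21.391 − 29.348 = 56.943 → 56.9°C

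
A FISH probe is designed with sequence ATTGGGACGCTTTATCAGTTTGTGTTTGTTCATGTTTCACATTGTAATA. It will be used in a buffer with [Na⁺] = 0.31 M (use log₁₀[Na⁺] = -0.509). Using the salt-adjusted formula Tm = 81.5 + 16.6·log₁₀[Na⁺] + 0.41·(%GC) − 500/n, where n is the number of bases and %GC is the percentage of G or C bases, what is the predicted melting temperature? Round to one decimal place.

Length n = 49. G=10, C=6, A=10, T=23
G+C = 16, so %GC = 16/49 × 100 = 32.653%
Salt term: 16.6 × (-0.509) = -8.449
GC term: 0.41 × 32.653 = 13.388; length term: −500/49 = −10.204
Tm = 81.5 + (-8.449) + 13.388 − 10.204 = 76.235 → 76.2°C

76.2°C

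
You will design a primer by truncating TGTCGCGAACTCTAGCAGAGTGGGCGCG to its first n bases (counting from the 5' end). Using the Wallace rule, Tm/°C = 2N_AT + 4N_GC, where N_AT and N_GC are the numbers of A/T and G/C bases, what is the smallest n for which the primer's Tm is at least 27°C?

n = 9

First 8 bases: TGTCGCGA → Tm = 26°C (< 27°C)
First 9 bases: TGTCGCGAA → Tm = 28°C (≥ 27°C)
Each additional base adds 2°C (A/T) or 4°C (G/C), so Tm is non-decreasing in n; n = 9 is the first length to reach 27°C.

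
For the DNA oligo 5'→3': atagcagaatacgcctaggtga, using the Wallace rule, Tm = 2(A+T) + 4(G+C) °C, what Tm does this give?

Counting bases: C=4, T=4, G=6, A=8
A+T = 12, G+C = 10
Tm = 2×12 + 4×10 = 64°C

64°C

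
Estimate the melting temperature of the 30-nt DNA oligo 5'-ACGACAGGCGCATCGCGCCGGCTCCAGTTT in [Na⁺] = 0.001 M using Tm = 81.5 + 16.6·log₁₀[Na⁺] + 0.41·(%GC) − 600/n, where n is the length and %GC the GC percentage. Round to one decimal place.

39.0°C

Length n = 30. Scanning the sequence gives T=5, A=5, C=11, G=9.
G+C = 20, so %GC = 20/30 × 100 = 66.667%
Salt term: 16.6 × (-3) = -49.8
GC term: 0.41 × 66.667 = 27.333; length term: −600/30 = −20
Tm = 81.5 + (-49.8) + 27.333 − 20 = 39.033 → 39.0°C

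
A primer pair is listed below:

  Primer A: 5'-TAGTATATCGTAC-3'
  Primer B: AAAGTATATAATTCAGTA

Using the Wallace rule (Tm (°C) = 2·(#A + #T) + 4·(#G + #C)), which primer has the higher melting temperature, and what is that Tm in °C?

Primer A: A+T=9, G+C=4 → Tm = 2(9)+4(4) = 34°C
Primer B: A+T=15, G+C=3 → Tm = 2(15)+4(3) = 42°C
34°C vs 42°C → primer B is higher.

Primer B, 42°C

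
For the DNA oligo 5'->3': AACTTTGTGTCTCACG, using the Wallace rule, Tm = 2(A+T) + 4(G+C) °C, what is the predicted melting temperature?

Base counts: G=3, A=3, T=6, C=4
A+T = 9, G+C = 7
Tm = 4·7 + 2·9 = 28 + 18 = 46°C

46°C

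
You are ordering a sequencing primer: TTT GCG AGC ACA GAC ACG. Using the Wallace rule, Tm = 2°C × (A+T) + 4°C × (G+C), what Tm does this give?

Counting bases: G=5, T=3, C=5, A=5
So N_AT = 8 and N_GC = 10.
Tm = 2×8 + 4×10 = 56°C

56°C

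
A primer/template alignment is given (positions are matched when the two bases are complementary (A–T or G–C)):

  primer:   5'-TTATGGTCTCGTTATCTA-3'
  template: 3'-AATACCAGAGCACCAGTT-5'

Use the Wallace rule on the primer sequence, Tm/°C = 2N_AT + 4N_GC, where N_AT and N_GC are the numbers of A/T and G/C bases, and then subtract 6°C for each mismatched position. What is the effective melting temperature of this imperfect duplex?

30°C

Primer base counts: A=3, T=9, G=3, C=3 → A+T=12, G+C=6
Perfect-match Tm = 2(12) + 4(6) = 24 + 24 = 48°C
Mismatches (positions where the bases are not complementary): 3 (at positions 13, 14, 17)
Effective Tm = 48 − 3×6 = 48 − 18 = 30°C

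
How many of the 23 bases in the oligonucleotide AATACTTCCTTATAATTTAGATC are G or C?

Counting bases: G=1, C=4, A=8, T=10
G+C = 1 + 4 = 5

5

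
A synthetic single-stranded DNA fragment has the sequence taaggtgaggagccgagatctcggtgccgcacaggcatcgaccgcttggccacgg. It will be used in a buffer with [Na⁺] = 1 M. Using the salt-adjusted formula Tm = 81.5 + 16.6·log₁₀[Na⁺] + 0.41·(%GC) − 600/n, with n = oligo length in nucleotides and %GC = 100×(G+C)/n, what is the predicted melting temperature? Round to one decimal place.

Length n = 55. C=16, A=11, T=8, G=20
G+C = 36, so %GC = 36/55 × 100 = 65.455%
Salt term: 16.6 × (0) = 0
GC term: 0.41 × 65.455 = 26.837; length term: −600/55 = −10.909
Tm = 81.5 + (0) + 26.837 − 10.909 = 97.428 → 97.4°C

97.4°C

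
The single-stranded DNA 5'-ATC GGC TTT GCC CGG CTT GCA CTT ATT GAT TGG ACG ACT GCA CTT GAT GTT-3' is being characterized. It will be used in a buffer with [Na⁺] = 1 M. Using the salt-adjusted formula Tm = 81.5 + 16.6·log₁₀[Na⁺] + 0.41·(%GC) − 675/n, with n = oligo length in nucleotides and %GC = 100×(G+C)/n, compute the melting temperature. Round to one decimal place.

88.4°C

Length n = 51. Scanning the sequence gives T=18, C=12, A=8, G=13.
G+C = 25, so %GC = 25/51 × 100 = 49.02%
Salt term: 16.6 × (0) = 0
GC term: 0.41 × 49.02 = 20.098; length term: −675/51 = −13.235
Tm = 81.5 + (0) + 20.098 − 13.235 = 88.363 → 88.4°C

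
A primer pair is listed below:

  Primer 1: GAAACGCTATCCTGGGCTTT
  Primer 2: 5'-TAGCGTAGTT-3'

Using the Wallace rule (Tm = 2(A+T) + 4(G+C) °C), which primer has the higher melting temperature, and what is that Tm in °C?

Primer 1, 60°C

Primer 1: A+T=10, G+C=10 → Tm = 2(10)+4(10) = 60°C
Primer 2: A+T=6, G+C=4 → Tm = 2(6)+4(4) = 28°C
60°C vs 28°C → primer 1 is higher.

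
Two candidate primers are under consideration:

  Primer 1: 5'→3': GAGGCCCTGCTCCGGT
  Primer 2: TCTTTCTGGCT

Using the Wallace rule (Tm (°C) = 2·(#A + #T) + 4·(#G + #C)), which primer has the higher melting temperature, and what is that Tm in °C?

Primer 1: A+T=4, G+C=12 → Tm = 2(4)+4(12) = 56°C
Primer 2: A+T=6, G+C=5 → Tm = 2(6)+4(5) = 32°C
56°C vs 32°C → primer 1 is higher.

Primer 1, 56°C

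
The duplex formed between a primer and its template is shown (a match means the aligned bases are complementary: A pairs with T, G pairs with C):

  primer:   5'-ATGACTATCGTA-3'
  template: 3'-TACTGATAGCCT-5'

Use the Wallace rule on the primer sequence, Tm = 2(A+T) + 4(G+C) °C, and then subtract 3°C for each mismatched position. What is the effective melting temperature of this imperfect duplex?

29°C

Primer base counts: A=4, T=4, G=2, C=2 → A+T=8, G+C=4
Perfect-match Tm = 2(8) + 4(4) = 16 + 16 = 32°C
Mismatches (positions where the bases are not complementary): 1 (at position 11)
Effective Tm = 32 − 1×3 = 32 − 3 = 29°C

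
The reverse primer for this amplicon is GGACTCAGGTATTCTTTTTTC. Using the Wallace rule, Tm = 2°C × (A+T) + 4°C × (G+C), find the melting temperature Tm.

Scanning the sequence gives T=10, A=3, G=4, C=4.
A+T = 13, G+C = 8
Tm = 2(13) + 4(8) = 26 + 32 = 58°C

58°C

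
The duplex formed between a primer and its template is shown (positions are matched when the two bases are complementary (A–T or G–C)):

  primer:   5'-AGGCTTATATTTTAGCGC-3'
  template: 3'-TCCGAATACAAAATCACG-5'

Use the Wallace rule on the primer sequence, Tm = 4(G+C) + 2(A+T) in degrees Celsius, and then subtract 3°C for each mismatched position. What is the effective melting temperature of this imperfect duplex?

44°C

Primer base counts: A=4, T=7, G=4, C=3 → A+T=11, G+C=7
Perfect-match Tm = 2(11) + 4(7) = 22 + 28 = 50°C
Mismatches (positions where the bases are not complementary): 2 (at positions 9, 16)
Effective Tm = 50 − 2×3 = 50 − 6 = 44°C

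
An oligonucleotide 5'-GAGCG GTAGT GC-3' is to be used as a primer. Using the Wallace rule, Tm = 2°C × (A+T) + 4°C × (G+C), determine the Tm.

40°C

Scanning the sequence gives A=2, C=2, T=2, G=6.
AT pairs contribute 4, GC pairs contribute 8.
Tm = 4·8 + 2·4 = 32 + 8 = 40°C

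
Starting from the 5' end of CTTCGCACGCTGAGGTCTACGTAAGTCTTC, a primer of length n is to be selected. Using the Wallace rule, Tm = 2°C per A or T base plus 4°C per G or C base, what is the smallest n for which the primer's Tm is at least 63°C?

n = 20

First 19 bases: CTTCGCACGCTGAGGTCTA → Tm = 60°C (< 63°C)
First 20 bases: CTTCGCACGCTGAGGTCTAC → Tm = 64°C (≥ 63°C)
Each additional base adds 2°C (A/T) or 4°C (G/C), so Tm is non-decreasing in n; n = 20 is the first length to reach 63°C.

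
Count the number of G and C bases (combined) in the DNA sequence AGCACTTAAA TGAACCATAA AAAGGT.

8

Scanning the sequence gives G=4, C=4, A=13, T=5.
G+C = 4 + 4 = 8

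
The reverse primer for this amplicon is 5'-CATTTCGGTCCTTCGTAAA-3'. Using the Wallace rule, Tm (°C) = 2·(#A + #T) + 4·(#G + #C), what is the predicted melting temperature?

Counting bases: T=7, G=3, A=4, C=5
So N_AT = 11 and N_GC = 8.
Tm = 2×11 + 4×8 = 54°C

54°C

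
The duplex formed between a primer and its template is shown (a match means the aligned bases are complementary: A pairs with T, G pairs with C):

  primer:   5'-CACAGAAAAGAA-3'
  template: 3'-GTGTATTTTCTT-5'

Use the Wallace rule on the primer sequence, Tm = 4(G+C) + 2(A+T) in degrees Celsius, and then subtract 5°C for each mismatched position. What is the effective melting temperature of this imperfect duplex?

27°C

Primer base counts: A=8, T=0, G=2, C=2 → A+T=8, G+C=4
Perfect-match Tm = 2(8) + 4(4) = 16 + 16 = 32°C
Mismatches (positions where the bases are not complementary): 1 (at position 5)
Effective Tm = 32 − 1×5 = 32 − 5 = 27°C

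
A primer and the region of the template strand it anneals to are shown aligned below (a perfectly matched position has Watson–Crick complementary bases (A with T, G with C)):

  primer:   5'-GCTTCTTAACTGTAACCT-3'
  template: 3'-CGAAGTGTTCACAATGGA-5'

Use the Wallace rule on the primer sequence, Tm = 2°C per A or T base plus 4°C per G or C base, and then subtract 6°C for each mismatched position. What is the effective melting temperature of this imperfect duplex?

Primer base counts: A=4, T=7, G=2, C=5 → A+T=11, G+C=7
Perfect-match Tm = 2(11) + 4(7) = 22 + 28 = 50°C
Mismatches (positions where the bases are not complementary): 4 (at positions 6, 7, 10, 14)
Effective Tm = 50 − 4×6 = 50 − 24 = 26°C

26°C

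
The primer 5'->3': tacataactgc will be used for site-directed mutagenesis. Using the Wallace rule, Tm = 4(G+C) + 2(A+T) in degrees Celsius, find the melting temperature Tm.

30°C

Scanning the sequence gives T=3, C=3, A=4, G=1.
So N_AT = 7 and N_GC = 4.
Tm = 4·4 + 2·7 = 16 + 14 = 30°C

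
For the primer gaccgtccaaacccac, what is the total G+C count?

Base counts: G=2, C=8, T=1, A=5
Total G or C: 2 + 8 = 10

10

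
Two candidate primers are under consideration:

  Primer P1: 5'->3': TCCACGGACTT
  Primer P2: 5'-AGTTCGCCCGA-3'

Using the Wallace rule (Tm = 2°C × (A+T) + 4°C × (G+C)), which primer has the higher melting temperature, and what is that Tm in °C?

Primer P1: A+T=5, G+C=6 → Tm = 2(5)+4(6) = 34°C
Primer P2: A+T=4, G+C=7 → Tm = 2(4)+4(7) = 36°C
34°C vs 36°C → primer P2 is higher.

Primer P2, 36°C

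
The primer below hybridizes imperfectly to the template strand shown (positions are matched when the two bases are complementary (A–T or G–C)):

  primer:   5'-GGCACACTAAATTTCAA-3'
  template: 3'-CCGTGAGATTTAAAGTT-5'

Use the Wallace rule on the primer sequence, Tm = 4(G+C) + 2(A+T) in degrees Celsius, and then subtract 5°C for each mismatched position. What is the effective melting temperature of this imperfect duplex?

Primer base counts: A=7, T=4, G=2, C=4 → A+T=11, G+C=6
Perfect-match Tm = 2(11) + 4(6) = 22 + 24 = 46°C
Mismatches (positions where the bases are not complementary): 1 (at position 6)
Effective Tm = 46 − 1×5 = 46 − 5 = 41°C

41°C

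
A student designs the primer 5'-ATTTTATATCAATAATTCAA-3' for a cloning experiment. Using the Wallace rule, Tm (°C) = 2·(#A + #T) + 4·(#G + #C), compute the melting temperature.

44°C

Base counts: G=0, T=9, A=9, C=2
A+T = 18, G+C = 2
Tm = 4·2 + 2·18 = 8 + 36 = 44°C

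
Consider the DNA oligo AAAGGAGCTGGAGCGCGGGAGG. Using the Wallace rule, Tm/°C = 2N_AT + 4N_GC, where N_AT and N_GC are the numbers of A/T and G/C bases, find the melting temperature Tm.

Base counts: T=1, G=12, A=6, C=3
AT pairs contribute 7, GC pairs contribute 15.
Tm = 2(7) + 4(15) = 14 + 60 = 74°C

74°C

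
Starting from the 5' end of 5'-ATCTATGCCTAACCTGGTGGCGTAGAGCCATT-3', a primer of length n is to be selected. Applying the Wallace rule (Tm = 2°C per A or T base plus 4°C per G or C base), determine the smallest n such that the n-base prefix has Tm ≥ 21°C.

First 7 bases: ATCTATG → Tm = 18°C (< 21°C)
First 8 bases: ATCTATGC → Tm = 22°C (≥ 21°C)
Since every base adds ≥2°C, Tm only increases with n, so the threshold is first crossed at n = 8.

n = 8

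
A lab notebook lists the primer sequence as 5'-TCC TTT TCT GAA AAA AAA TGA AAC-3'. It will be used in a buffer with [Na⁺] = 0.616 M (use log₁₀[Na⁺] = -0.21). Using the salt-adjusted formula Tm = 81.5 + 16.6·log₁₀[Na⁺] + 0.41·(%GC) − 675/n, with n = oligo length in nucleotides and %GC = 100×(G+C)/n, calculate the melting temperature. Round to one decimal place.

60.1°C

Length n = 24. Counting bases: C=4, A=11, T=7, G=2
G+C = 6, so %GC = 6/24 × 100 = 25%
Salt term: 16.6 × (-0.21) = -3.486
GC term: 0.41 × 25 = 10.25; length term: −675/24 = −28.125
Tm = 81.5 + (-3.486) + 10.25 − 28.125 = 60.139 → 60.1°C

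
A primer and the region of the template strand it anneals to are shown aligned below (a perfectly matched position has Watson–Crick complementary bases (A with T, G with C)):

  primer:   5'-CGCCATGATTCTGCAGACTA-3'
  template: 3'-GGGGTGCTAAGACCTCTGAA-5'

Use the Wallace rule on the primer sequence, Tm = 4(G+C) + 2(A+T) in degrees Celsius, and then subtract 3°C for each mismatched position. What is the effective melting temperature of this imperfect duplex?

Primer base counts: A=5, T=5, G=4, C=6 → A+T=10, G+C=10
Perfect-match Tm = 2(10) + 4(10) = 20 + 40 = 60°C
Mismatches (positions where the bases are not complementary): 4 (at positions 2, 6, 14, 20)
Effective Tm = 60 − 4×3 = 60 − 12 = 48°C

48°C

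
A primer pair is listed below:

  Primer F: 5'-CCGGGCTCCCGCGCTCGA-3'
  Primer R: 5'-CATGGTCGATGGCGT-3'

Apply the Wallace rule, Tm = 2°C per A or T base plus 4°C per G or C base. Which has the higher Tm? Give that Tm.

Primer F: A+T=3, G+C=15 → Tm = 2(3)+4(15) = 66°C
Primer R: A+T=6, G+C=9 → Tm = 2(6)+4(9) = 48°C
66°C vs 48°C → primer F is higher.

Primer F, 66°C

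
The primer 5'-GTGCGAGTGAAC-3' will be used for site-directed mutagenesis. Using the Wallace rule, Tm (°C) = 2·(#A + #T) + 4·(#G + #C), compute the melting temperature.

G=5, A=3, T=2, C=2
So N_AT = 5 and N_GC = 7.
Tm = 4·7 + 2·5 = 28 + 10 = 38°C

38°C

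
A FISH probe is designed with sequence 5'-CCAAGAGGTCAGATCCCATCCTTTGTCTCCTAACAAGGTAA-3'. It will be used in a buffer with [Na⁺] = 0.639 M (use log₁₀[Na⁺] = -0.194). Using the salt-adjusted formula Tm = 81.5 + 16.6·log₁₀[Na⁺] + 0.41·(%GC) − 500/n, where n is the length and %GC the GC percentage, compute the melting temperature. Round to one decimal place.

85.1°C

Length n = 41. Scanning the sequence gives C=12, T=10, G=7, A=12.
G+C = 19, so %GC = 19/41 × 100 = 46.341%
Salt term: 16.6 × (-0.194) = -3.22
GC term: 0.41 × 46.341 = 19; length term: −500/41 = −12.195
Tm = 81.5 + (-3.22) + 19 − 12.195 = 85.085 → 85.1°C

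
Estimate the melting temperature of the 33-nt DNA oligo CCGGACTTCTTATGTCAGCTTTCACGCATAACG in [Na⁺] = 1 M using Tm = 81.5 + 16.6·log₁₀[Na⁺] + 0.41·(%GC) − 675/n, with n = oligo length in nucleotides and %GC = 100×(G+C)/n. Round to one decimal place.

80.9°C

Length n = 33. Scanning the sequence gives T=10, C=10, A=7, G=6.
G+C = 16, so %GC = 16/33 × 100 = 48.485%
Salt term: 16.6 × (0) = 0
GC term: 0.41 × 48.485 = 19.879; length term: −675/33 = −20.455
Tm = 81.5 + (0) + 19.879 − 20.455 = 80.924 → 80.9°C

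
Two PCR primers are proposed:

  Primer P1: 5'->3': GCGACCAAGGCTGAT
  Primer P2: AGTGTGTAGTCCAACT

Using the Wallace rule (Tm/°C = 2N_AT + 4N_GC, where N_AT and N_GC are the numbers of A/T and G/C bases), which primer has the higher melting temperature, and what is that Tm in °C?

Primer P1: A+T=6, G+C=9 → Tm = 2(6)+4(9) = 48°C
Primer P2: A+T=9, G+C=7 → Tm = 2(9)+4(7) = 46°C
48°C vs 46°C → primer P1 is higher.

Primer P1, 48°C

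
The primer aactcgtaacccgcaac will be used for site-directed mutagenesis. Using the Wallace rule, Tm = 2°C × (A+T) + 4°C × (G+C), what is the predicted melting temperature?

52°C

C=7, G=2, T=2, A=6
A+T = 8, G+C = 9
Tm = 2×8 + 4×9 = 52°C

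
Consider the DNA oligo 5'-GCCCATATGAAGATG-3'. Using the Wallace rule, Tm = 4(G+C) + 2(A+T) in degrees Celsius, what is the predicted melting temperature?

44°C

A=5, C=3, G=4, T=3
A+T = 8, G+C = 7
Tm = 2(8) + 4(7) = 16 + 28 = 44°C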